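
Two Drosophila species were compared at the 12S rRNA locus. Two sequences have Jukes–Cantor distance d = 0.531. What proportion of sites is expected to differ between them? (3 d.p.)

0.381

p = (3/4)(1 − e^(−4d/3)) = 0.75 × (1 − e^(-0.708)) = 0.75 × (1 − 0.492628) = 0.380529.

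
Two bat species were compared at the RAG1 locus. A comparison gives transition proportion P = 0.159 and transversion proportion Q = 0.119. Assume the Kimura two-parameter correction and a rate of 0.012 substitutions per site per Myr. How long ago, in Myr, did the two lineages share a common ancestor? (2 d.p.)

14.80

Under the Kimura two-parameter model, d = −½ ln(1 − 2P − Q) − ¼ ln(1 − 2Q).
1 − 2P − Q = 0.563, giving −½ ln(0.563) = 0.287238.
1 − 2Q = 0.762, giving −¼ ln(0.762) = 0.067952.
d = 0.287238 + 0.067952 = 0.355190.
Under a molecular clock d = 2μt, so t = d/(2μ) = 0.355190 / (2 × 0.012) = 14.80 Myr.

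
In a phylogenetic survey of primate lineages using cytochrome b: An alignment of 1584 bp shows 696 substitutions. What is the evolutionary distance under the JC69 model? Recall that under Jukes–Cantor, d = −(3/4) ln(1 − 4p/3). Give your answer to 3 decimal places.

p = 696/1584 ≈ 0.439394.
d = −(3/4) ln(1 − 4p/3) = −0.75 ln(1 − 0.585859) = −0.75 ln(0.414141)
  = −0.75 × (-0.881549) = 0.661162 substitutions/site.

0.661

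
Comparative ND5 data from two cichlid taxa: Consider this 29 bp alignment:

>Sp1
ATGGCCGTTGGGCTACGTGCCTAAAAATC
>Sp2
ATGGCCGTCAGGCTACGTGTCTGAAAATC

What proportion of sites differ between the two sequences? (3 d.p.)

0.138

The sequences differ at 4 of 29 positions (sites 9, 10, 20, 23).
p = 4/29 = 0.137931… ≈ 0.138 (to 3 d.p.).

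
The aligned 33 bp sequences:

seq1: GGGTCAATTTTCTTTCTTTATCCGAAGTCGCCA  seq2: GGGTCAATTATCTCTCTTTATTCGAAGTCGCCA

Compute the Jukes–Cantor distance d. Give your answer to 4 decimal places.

The sequences differ at 3 of 33 sites (10, 14, 22), so p = 3/33 ≈ 0.090909.
d = −(3/4) ln(1 − 4p/3) = −0.75 ln(1 − 0.121212) = −0.75 ln(0.878788)
  = −0.75 × (-0.129212) = 0.096909 substitutions/site.

0.0969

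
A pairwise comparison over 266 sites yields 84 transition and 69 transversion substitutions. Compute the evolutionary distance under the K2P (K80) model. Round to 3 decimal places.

1.291

P = 84/266 ≈ 0.315789 and Q = 69/266 ≈ 0.259398.
Under the Kimura two-parameter model, d = −½ ln(1 − 2P − Q) − ¼ ln(1 − 2Q).
1 − 2P − Q = 0.109024, giving −½ ln(0.109024) = 1.108094.
1 − 2Q = 0.481204, giving −¼ ln(0.481204) = 0.182866.
d = 1.108094 + 0.182866 = 1.290960.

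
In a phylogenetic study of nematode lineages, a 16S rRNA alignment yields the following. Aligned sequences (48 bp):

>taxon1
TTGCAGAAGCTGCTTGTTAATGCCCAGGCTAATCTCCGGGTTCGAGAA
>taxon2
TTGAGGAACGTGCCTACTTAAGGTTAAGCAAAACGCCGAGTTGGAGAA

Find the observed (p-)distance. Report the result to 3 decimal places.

The sequences differ at 18 of 48 positions.
p = 18/48 = 0.375.

0.375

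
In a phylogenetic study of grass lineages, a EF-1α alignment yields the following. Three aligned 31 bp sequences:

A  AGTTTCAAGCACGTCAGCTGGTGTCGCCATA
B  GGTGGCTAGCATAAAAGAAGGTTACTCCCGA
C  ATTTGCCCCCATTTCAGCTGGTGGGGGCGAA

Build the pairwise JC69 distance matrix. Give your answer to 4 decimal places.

A–B: 15/31 sites differ → p ≈ 0.483871, d = −0.75 ln(1 − 0.645161) = 0.777068 ≈ 0.7771.
A–C: 12/31 sites differ → p ≈ 0.387097, d = −0.75 ln(1 − 0.516129) = 0.544453 ≈ 0.5445.
B–C: 18/31 sites differ → p ≈ 0.580645, d = −0.75 ln(1 − 0.774193) = 1.116056 ≈ 1.1161.

d(A,B) = 0.7771, d(A,C) = 0.5445, d(B,C) = 1.1161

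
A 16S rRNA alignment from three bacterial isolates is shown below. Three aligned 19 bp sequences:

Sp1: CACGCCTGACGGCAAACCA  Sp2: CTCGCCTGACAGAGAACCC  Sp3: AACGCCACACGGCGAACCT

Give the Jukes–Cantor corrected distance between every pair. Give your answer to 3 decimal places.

d(Sp1,Sp2) = 0.324, d(Sp1,Sp3) = 0.324, d(Sp2,Sp3) = 0.507

Sp1–Sp2: 5/19 sites differ → p ≈ 0.263158, d = −0.75 ln(1 − 0.350877) = 0.324100 ≈ 0.324.
Sp1–Sp3: 5/19 sites differ → p ≈ 0.263158, d = −0.75 ln(1 − 0.350877) = 0.324100 ≈ 0.324.
Sp2–Sp3: 7/19 sites differ → p ≈ 0.368421, d = −0.75 ln(1 − 0.491228) = 0.506816 ≈ 0.507.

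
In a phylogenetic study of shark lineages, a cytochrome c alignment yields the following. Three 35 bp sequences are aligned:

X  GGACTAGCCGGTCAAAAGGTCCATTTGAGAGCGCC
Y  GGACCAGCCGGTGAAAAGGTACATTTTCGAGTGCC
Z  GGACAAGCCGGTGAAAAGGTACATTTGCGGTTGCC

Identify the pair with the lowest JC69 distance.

X–Y: 6/35 differ, p = 0.171, d = 0.195.
X–Z: 7/35 differ, p = 0.200, d = 0.233.
Y–Z: 4/35 differ, p = 0.114, d = 0.124.
The smallest distance is between Y and Z.

Y and Z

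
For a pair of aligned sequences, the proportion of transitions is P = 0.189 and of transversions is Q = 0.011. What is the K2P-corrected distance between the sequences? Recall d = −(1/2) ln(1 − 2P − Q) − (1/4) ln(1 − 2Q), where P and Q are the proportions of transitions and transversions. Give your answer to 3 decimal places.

0.252

Under the Kimura two-parameter model, d = −½ ln(1 − 2P − Q) − ¼ ln(1 − 2Q).
1 − 2P − Q = 0.611, giving −½ ln(0.611) = 0.246329.
1 − 2Q = 0.978, giving −¼ ln(0.978) = 0.005561.
d = 0.246329 + 0.005561 = 0.251890.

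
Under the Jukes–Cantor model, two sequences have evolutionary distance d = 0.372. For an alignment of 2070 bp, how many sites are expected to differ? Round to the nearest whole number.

Invert JC69: p = (3/4)(1 − e^(−4d/3)) = 0.75 × (1 − e^(-0.496)) = 0.75 × (1 − 0.608962) = 0.293279.
Expected differing sites = pL ≈ 0.293279 × 2070 = 607.08753 ≈ 607.

607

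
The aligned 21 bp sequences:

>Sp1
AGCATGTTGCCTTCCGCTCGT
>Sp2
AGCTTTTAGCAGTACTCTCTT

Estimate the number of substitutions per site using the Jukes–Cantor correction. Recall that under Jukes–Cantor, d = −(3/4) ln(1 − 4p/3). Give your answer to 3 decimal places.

The sequences differ at 8 of 21 sites (4, 6, 8, 11, 12, 14, 16, 20), so p = 8/21 ≈ 0.380952.
d = −(3/4) ln(1 − 4p/3) = −0.75 ln(1 − 0.507936) = −0.75 ln(0.492064)
  = −0.75 × (-0.709146) = 0.531860 substitutions/site.

0.532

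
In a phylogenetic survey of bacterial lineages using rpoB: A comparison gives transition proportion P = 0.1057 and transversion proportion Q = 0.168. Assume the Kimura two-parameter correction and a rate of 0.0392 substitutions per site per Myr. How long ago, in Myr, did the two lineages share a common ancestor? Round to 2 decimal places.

4.35

Under the Kimura two-parameter model, d = −½ ln(1 − 2P − Q) − ¼ ln(1 − 2Q).
1 − 2P − Q = 0.6206, giving −½ ln(0.6206) = 0.238534.
1 − 2Q = 0.664, giving −¼ ln(0.664) = 0.102368.
d = 0.238534 + 0.102368 = 0.340902.
Under a molecular clock d = 2μt, so t = d/(2μ) = 0.340902 / (2 × 0.0392) = 4.35 Myr.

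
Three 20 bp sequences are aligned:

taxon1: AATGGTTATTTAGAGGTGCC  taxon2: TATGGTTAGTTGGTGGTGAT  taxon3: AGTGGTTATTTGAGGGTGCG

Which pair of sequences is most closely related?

taxon1–taxon2: 6/20 differ, p = 0.300, d = 0.383.
taxon1–taxon3: 5/20 differ, p = 0.250, d = 0.304.
taxon2–taxon3: 7/20 differ, p = 0.350, d = 0.471.
The smallest distance is between taxon1 and taxon3.

taxon1 and taxon3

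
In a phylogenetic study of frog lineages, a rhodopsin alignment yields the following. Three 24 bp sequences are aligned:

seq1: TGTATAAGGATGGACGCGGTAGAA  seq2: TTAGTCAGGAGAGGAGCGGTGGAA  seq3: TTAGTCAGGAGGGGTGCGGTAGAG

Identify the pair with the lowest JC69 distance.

seq2 and seq3

seq1–seq2: 9/24 differ, p = 0.375, d = 0.520.
seq1–seq3: 8/24 differ, p = 0.333, d = 0.441.
seq2–seq3: 4/24 differ, p = 0.167, d = 0.188.
The smallest distance is between seq2 and seq3.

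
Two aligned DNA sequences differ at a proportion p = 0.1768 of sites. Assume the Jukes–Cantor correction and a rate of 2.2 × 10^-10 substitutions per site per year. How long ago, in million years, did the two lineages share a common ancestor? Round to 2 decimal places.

458.25

d = −(3/4) ln(1 − 4p/3) = −0.75 ln(1 − 0.235733) = −0.75 ln(0.764267)
  = −0.75 × (-0.268838) = 0.201629 substitutions/site.
Under a molecular clock d = 2μt, so t = d/(2μ) = 0.201629 / (2 × 2.2 × 10^-10) = 458.25 million years.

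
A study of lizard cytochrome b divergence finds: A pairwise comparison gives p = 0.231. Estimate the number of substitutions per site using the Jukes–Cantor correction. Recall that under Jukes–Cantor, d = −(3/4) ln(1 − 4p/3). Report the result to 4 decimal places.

d = −(3/4) ln(1 − 4p/3) = −0.75 ln(1 − 0.308) = −0.75 ln(0.692)
  = −0.75 × (-0.368169) = 0.276127 substitutions/site.

0.2761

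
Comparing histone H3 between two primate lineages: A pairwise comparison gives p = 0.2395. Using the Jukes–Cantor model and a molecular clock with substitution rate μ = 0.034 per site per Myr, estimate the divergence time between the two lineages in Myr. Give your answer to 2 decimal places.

4.24

d = −(3/4) ln(1 − 4p/3) = −0.75 ln(1 − 0.319333) = −0.75 ln(0.680667)
  = −0.75 × (-0.384682) = 0.288512 substitutions/site.
Under a molecular clock d = 2μt, so t = d/(2μ) = 0.288512 / (2 × 0.034) = 4.24 Myr.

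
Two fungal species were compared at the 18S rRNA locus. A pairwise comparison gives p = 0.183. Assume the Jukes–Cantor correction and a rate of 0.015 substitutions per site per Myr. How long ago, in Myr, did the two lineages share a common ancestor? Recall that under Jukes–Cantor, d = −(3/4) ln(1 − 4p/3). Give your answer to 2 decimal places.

d = −(3/4) ln(1 − 4p/3) = −0.75 ln(1 − 0.244) = −0.75 ln(0.756)
  = −0.75 × (-0.279714) = 0.209786 substitutions/site.
Under a molecular clock d = 2μt, so t = d/(2μ) = 0.209786 / (2 × 0.015) = 6.99 Myr.

6.99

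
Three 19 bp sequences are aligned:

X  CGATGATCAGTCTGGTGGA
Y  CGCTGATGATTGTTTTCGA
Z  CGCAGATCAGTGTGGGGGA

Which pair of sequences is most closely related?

X and Z

X–Y: 7/19 differ, p = 0.368, d = 0.507.
X–Z: 4/19 differ, p = 0.211, d = 0.247.
Y–Z: 7/19 differ, p = 0.368, d = 0.507.
The smallest distance is between X and Z.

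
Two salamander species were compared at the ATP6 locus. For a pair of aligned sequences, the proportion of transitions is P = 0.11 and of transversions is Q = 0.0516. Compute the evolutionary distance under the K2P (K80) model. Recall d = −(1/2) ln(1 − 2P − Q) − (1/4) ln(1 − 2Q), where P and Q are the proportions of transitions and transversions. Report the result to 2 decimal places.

0.19

Under the Kimura two-parameter model, d = −½ ln(1 − 2P − Q) − ¼ ln(1 − 2Q).
1 − 2P − Q = 0.7284, giving −½ ln(0.7284) = 0.158452.
1 − 2Q = 0.8968, giving −¼ ln(0.8968) = 0.027231.
d = 0.158452 + 0.027231 = 0.185683.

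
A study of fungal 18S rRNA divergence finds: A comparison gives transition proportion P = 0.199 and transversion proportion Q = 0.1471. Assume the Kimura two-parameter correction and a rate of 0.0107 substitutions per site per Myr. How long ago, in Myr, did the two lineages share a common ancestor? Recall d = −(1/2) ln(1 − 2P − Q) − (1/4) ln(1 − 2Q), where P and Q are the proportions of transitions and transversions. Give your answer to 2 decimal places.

22.47

Under the Kimura two-parameter model, d = −½ ln(1 − 2P − Q) − ¼ ln(1 − 2Q).
1 − 2P − Q = 0.4549, giving −½ ln(0.4549) = 0.393839.
1 − 2Q = 0.7058, giving −¼ ln(0.7058) = 0.087106.
d = 0.393839 + 0.087106 = 0.480945.
Under a molecular clock d = 2μt, so t = d/(2μ) = 0.480945 / (2 × 0.0107) = 22.47 Myr.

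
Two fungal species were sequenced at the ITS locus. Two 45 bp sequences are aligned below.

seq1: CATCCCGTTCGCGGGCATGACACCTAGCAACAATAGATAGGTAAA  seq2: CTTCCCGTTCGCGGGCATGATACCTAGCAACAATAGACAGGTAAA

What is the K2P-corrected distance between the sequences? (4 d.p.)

0.0703

Of 45 sites, 2 differences are transitions and 1 are transversions, so P = 2/45 ≈ 0.044444 and Q = 1/45 ≈ 0.022222.
Under the Kimura two-parameter model, d = −½ ln(1 − 2P − Q) − ¼ ln(1 − 2Q).
1 − 2P − Q = 0.88889, giving −½ ln(0.88889) = 0.058891.
1 − 2Q = 0.955556, giving −¼ ln(0.955556) = 0.011365.
d = 0.058891 + 0.011365 = 0.070256.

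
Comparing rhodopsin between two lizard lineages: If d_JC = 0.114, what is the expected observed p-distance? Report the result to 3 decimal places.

p = (3/4)(1 − e^(−4d/3)) = 0.75 × (1 − e^(-0.152)) = 0.75 × (1 − 0.858988) = 0.105759.

0.106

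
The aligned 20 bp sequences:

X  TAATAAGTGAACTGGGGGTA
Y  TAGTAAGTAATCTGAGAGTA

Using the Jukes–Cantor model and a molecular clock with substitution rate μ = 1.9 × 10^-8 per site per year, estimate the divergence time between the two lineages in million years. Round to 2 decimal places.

The sequences differ at 5 of 20 sites (3, 9, 11, 15, 17), so p = 5/20 = 0.25.
d = −(3/4) ln(1 − 4p/3) = −0.75 ln(1 − 0.333333) = −0.75 ln(0.666667)
  = −0.75 × (-0.405465) = 0.304099 substitutions/site.
Under a molecular clock d = 2μt, so t = d/(2μ) = 0.304099 / (2 × 1.9 × 10^-8) = 8.00 million years.

8.00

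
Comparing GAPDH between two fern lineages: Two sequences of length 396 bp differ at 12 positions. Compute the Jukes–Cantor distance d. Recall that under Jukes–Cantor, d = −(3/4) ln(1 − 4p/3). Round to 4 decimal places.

p = 12/396 ≈ 0.030303.
d = −(3/4) ln(1 − 4p/3) = −0.75 ln(1 − 0.040404) = −0.75 ln(0.959596)
  = −0.75 × (-0.041243) = 0.030932 substitutions/site.

0.0309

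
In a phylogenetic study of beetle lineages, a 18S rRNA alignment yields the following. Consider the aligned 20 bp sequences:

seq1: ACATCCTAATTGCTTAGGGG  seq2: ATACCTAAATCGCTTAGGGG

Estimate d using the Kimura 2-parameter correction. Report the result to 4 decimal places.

0.3253

Of 20 sites, 4 differences are transitions and 1 are transversions, so P = 4/20 = 0.2 and Q = 1/20 = 0.05.
Under the Kimura two-parameter model, d = −½ ln(1 − 2P − Q) − ¼ ln(1 − 2Q).
1 − 2P − Q = 0.55, giving −½ ln(0.55) = 0.298919.
1 − 2Q = 0.9, giving −¼ ln(0.9) = 0.026340.
d = 0.298919 + 0.026340 = 0.325259.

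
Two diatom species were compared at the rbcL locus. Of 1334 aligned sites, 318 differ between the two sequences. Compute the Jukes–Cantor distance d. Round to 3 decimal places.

p = 318/1334 ≈ 0.238381.
d = −(3/4) ln(1 − 4p/3) = −0.75 ln(1 − 0.317841) = −0.75 ln(0.682159)
  = −0.75 × (-0.382493) = 0.286870 substitutions/site.

0.287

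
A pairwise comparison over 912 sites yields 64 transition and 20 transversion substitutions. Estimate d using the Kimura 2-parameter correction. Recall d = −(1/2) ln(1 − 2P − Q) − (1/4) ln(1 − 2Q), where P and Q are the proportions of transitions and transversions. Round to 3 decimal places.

P = 64/912 ≈ 0.070175 and Q = 20/912 ≈ 0.02193.
Under the Kimura two-parameter model, d = −½ ln(1 − 2P − Q) − ¼ ln(1 − 2Q).
1 − 2P − Q = 0.83772, giving −½ ln(0.83772) = 0.088536.
1 − 2Q = 0.95614, giving −¼ ln(0.95614) = 0.011213.
d = 0.088536 + 0.011213 = 0.099749.

0.100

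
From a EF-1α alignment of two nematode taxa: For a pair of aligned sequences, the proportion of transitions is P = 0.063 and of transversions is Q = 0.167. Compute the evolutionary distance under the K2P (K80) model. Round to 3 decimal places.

Under the Kimura two-parameter model, d = −½ ln(1 − 2P − Q) − ¼ ln(1 − 2Q).
1 − 2P − Q = 0.707, giving −½ ln(0.707) = 0.173362.
1 − 2Q = 0.666, giving −¼ ln(0.666) = 0.101616.
d = 0.173362 + 0.101616 = 0.274978.

0.275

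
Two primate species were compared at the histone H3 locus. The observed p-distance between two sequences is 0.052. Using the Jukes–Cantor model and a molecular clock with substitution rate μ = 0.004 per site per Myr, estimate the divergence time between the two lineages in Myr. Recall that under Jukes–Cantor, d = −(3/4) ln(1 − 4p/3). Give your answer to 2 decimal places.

6.74

d = −(3/4) ln(1 − 4p/3) = −0.75 ln(1 − 0.069333) = −0.75 ln(0.930667)
  = −0.75 × (-0.071854) = 0.053891 substitutions/site.
Under a molecular clock d = 2μt, so t = d/(2μ) = 0.053891 / (2 × 0.004) = 6.74 Myr.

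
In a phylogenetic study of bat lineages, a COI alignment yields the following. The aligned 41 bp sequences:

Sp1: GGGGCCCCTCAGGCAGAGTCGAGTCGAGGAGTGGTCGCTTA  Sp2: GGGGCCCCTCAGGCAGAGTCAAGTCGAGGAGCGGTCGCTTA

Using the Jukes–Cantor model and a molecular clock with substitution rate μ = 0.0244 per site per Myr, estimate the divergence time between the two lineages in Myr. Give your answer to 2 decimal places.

The sequences differ at 2 of 41 sites (21, 32), so p = 2/41 ≈ 0.04878.
d = −(3/4) ln(1 − 4p/3) = −0.75 ln(1 − 0.06504) = −0.75 ln(0.93496)
  = −0.75 × (-0.067252) = 0.050439 substitutions/site.
Under a molecular clock d = 2μt, so t = d/(2μ) = 0.050439 / (2 × 0.0244) = 1.03 Myr.

1.03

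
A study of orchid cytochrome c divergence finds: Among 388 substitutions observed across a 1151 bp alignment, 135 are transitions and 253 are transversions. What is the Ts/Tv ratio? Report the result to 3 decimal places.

0.534

R = 135/253 = 0.533596… ≈ 0.534 (to 3 d.p.).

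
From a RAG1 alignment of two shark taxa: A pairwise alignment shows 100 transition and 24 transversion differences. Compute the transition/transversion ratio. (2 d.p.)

4.17

R = 100/24 = 4.166666… ≈ 4.17 (to 2 d.p.).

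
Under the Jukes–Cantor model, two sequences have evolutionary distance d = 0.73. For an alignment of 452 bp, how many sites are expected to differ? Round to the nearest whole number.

211

Invert JC69: p = (3/4)(1 − e^(−4d/3)) = 0.75 × (1 − e^(-0.973333)) = 0.75 × (1 − 0.377822) = 0.466634.
Expected differing sites = pL ≈ 0.466634 × 452 = 210.918568 ≈ 211.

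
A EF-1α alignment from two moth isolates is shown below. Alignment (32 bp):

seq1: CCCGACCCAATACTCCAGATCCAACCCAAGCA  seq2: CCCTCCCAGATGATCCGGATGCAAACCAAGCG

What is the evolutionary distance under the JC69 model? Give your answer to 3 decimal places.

The sequences differ at 10 of 32 sites (4, 5, 8, 9, 12, 13, 17, 21, 25, 32), so p = 10/32 = 0.3125.
d = −(3/4) ln(1 − 4p/3) = −0.75 ln(1 − 0.416667) = −0.75 ln(0.583333)
  = −0.75 × (-0.538997) = 0.404248 substitutions/site.

0.404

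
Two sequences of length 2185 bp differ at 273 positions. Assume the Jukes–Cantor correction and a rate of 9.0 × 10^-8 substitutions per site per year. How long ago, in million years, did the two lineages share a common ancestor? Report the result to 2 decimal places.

0.76

p = 273/2185 ≈ 0.124943.
d = −(3/4) ln(1 − 4p/3) = −0.75 ln(1 − 0.166591) = −0.75 ln(0.833409)
  = −0.75 × (-0.182231) = 0.136673 substitutions/site.
Under a molecular clock d = 2μt, so t = d/(2μ) = 0.136673 / (2 × 9.0 × 10^-8) = 0.76 million years.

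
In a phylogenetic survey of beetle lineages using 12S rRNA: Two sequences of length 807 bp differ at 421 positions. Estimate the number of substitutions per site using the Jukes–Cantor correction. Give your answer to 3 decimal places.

0.892

p = 421/807 ≈ 0.521685.
d = −(3/4) ln(1 − 4p/3) = −0.75 ln(1 − 0.69558) = −0.75 ln(0.30442)
  = −0.75 × (-1.189347) = 0.892010 substitutions/site.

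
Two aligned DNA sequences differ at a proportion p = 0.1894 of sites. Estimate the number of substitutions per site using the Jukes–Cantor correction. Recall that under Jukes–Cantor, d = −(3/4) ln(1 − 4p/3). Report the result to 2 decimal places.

d = −(3/4) ln(1 − 4p/3) = −0.75 ln(1 − 0.252533) = −0.75 ln(0.747467)
  = −0.75 × (-0.291065) = 0.218299 substitutions/site.

0.22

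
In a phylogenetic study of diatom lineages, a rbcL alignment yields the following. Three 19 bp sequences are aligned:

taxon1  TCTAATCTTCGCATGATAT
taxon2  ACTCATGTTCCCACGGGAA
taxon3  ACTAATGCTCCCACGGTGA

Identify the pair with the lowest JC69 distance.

taxon2 and taxon3

taxon1–taxon2: 8/19 differ, p = 0.421, d = 0.618.
taxon1–taxon3: 8/19 differ, p = 0.421, d = 0.618.
taxon2–taxon3: 4/19 differ, p = 0.211, d = 0.247.
The smallest distance is between taxon2 and taxon3.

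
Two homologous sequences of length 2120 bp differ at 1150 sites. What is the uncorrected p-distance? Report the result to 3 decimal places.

0.542

p = 1150/2120 = 0.542452… ≈ 0.542 (to 3 d.p.).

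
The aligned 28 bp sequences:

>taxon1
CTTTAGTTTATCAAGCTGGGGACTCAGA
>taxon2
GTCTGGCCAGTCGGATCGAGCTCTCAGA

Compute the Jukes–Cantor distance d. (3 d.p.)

The sequences differ at 15 of 28 sites, so p = 15/28 ≈ 0.535714.
d = −(3/4) ln(1 − 4p/3) = −0.75 ln(1 − 0.714285) = −0.75 ln(0.285715)
  = −0.75 × (-1.252760) = 0.939570 substitutions/site.

0.940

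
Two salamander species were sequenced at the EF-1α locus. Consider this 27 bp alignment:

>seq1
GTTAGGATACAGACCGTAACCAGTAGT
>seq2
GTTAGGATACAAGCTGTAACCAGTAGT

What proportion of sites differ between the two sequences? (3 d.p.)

0.111

The sequences differ at 3 of 27 positions (sites 12, 13, 15).
p = 3/27 = 0.111111… ≈ 0.111 (to 3 d.p.).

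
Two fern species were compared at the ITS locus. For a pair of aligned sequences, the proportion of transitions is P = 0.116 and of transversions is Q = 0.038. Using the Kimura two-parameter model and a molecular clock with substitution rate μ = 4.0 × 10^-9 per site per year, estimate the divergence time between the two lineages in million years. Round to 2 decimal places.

Under the Kimura two-parameter model, d = −½ ln(1 − 2P − Q) − ¼ ln(1 − 2Q).
1 − 2P − Q = 0.73, giving −½ ln(0.73) = 0.157355.
1 − 2Q = 0.924, giving −¼ ln(0.924) = 0.019761.
d = 0.157355 + 0.019761 = 0.177116.
Under a molecular clock d = 2μt, so t = d/(2μ) = 0.177116 / (2 × 4.0 × 10^-9) = 22.14 million years.

22.14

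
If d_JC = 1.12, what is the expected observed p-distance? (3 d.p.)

p = (3/4)(1 − e^(−4d/3)) = 0.75 × (1 − e^(-1.493333)) = 0.75 × (1 − 0.224623) = 0.581533.

0.582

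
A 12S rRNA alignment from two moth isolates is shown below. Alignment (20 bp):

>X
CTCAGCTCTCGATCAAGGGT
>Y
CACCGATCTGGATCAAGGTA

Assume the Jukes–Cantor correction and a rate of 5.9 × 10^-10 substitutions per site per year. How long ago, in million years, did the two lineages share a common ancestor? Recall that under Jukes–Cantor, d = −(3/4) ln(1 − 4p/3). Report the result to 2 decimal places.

The sequences differ at 6 of 20 sites (2, 4, 6, 10, 19, 20), so p = 6/20 = 0.3.
d = −(3/4) ln(1 − 4p/3) = −0.75 ln(1 − 0.4) = −0.75 ln(0.6)
  = −0.75 × (-0.510826) = 0.383120 substitutions/site.
Under a molecular clock d = 2μt, so t = d/(2μ) = 0.383120 / (2 × 5.9 × 10^-10) = 324.68 million years.

324.68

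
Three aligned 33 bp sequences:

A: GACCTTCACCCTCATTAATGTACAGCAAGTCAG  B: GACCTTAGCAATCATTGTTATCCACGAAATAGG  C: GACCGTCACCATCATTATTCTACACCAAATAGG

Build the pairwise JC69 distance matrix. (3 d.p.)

A–B: 13/33 sites differ → p ≈ 0.393939, d = −0.75 ln(1 − 0.525252) = 0.558728 ≈ 0.559.
A–C: 8/33 sites differ → p ≈ 0.242424, d = −0.75 ln(1 − 0.323232) = 0.292820 ≈ 0.293.
B–C: 8/33 sites differ → p ≈ 0.242424, d = −0.75 ln(1 − 0.323232) = 0.292820 ≈ 0.293.

d(A,B) = 0.559, d(A,C) = 0.293, d(B,C) = 0.293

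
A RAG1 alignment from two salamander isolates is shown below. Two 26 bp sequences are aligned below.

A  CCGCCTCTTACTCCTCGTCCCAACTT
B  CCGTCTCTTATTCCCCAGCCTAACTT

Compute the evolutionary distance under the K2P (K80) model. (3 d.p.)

Of 26 sites, 5 differences are transitions and 1 are transversions, so P = 5/26 ≈ 0.192308 and Q = 1/26 ≈ 0.038462.
Under the Kimura two-parameter model, d = −½ ln(1 − 2P − Q) − ¼ ln(1 − 2Q).
1 − 2P − Q = 0.576922, giving −½ ln(0.576922) = 0.275024.
1 − 2Q = 0.923076, giving −¼ ln(0.923076) = 0.020011.
d = 0.275024 + 0.020011 = 0.295035.

0.295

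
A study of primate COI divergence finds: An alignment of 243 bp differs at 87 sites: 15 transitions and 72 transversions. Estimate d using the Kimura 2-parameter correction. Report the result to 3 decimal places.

0.497

P = 15/243 ≈ 0.061728 and Q = 72/243 ≈ 0.296296.
Under the Kimura two-parameter model, d = −½ ln(1 − 2P − Q) − ¼ ln(1 − 2Q).
1 − 2P − Q = 0.580248, giving −½ ln(0.580248) = 0.272150.
1 − 2Q = 0.407408, giving −¼ ln(0.407408) = 0.224485.
d = 0.272150 + 0.224485 = 0.496635.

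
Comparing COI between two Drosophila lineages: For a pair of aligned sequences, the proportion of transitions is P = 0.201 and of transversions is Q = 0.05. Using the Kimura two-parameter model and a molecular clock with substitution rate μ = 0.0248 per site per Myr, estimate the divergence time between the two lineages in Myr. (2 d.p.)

6.59

Under the Kimura two-parameter model, d = −½ ln(1 − 2P − Q) − ¼ ln(1 − 2Q).
1 − 2P − Q = 0.548, giving −½ ln(0.548) = 0.300740.
1 − 2Q = 0.9, giving −¼ ln(0.9) = 0.026340.
d = 0.300740 + 0.026340 = 0.327080.
Under a molecular clock d = 2μt, so t = d/(2μ) = 0.327080 / (2 × 0.0248) = 6.59 Myr.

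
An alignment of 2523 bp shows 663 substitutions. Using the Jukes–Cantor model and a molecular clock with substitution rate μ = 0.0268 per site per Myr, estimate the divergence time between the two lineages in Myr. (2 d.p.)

p = 663/2523 ≈ 0.262782.
d = −(3/4) ln(1 − 4p/3) = −0.75 ln(1 − 0.350376) = −0.75 ln(0.649624)
  = −0.75 × (-0.431362) = 0.323522 substitutions/site.
Under a molecular clock d = 2μt, so t = d/(2μ) = 0.323522 / (2 × 0.0268) = 6.04 Myr.

6.04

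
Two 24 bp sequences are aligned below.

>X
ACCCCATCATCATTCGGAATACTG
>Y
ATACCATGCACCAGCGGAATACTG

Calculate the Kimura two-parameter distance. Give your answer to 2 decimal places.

0.45

Of 24 sites, 1 differences are transitions and 7 are transversions, so P = 1/24 ≈ 0.041667 and Q = 7/24 ≈ 0.291667.
Under the Kimura two-parameter model, d = −½ ln(1 − 2P − Q) − ¼ ln(1 − 2Q).
1 − 2P − Q = 0.624999, giving −½ ln(0.624999) = 0.235003.
1 − 2Q = 0.416666, giving −¼ ln(0.416666) = 0.218868.
d = 0.235003 + 0.218868 = 0.453871.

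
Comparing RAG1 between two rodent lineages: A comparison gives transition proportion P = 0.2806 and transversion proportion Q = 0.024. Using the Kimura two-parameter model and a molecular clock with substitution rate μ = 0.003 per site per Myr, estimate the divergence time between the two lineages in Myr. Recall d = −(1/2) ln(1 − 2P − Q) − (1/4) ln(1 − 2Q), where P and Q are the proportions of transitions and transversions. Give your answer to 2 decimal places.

75.38

Under the Kimura two-parameter model, d = −½ ln(1 − 2P − Q) − ¼ ln(1 − 2Q).
1 − 2P − Q = 0.4148, giving −½ ln(0.4148) = 0.439979.
1 − 2Q = 0.952, giving −¼ ln(0.952) = 0.012298.
d = 0.439979 + 0.012298 = 0.452277.
Under a molecular clock d = 2μt, so t = d/(2μ) = 0.452277 / (2 × 0.003) = 75.38 Myr.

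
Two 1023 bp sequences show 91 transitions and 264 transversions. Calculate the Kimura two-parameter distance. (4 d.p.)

0.4678

P = 91/1023 ≈ 0.088954 and Q = 264/1023 ≈ 0.258065.
Under the Kimura two-parameter model, d = −½ ln(1 − 2P − Q) − ¼ ln(1 − 2Q).
1 − 2P − Q = 0.564027, giving −½ ln(0.564027) = 0.286327.
1 − 2Q = 0.48387, giving −¼ ln(0.48387) = 0.181485.
d = 0.286327 + 0.181485 = 0.467812.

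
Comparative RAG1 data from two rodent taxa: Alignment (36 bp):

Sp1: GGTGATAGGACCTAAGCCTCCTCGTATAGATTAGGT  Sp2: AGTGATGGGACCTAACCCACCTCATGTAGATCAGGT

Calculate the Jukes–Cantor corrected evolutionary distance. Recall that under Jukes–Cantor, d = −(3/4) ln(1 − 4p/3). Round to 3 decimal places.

The sequences differ at 7 of 36 sites (1, 7, 16, 19, 24, 26, 32), so p = 7/36 ≈ 0.194444.
d = −(3/4) ln(1 − 4p/3) = −0.75 ln(1 − 0.259259) = −0.75 ln(0.740741)
  = −0.75 × (-0.300104) = 0.225078 substitutions/site.

0.225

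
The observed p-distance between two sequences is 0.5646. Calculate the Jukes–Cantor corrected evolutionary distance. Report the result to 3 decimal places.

1.048

d = −(3/4) ln(1 − 4p/3) = −0.75 ln(1 − 0.7528) = −0.75 ln(0.2472)
  = −0.75 × (-1.397558) = 1.048169 substitutions/site.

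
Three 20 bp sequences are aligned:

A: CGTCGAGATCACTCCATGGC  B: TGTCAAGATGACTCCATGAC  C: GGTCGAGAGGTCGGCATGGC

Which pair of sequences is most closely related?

A and B

A–B: 4/20 differ, p = 0.200, d = 0.233.
A–C: 6/20 differ, p = 0.300, d = 0.383.
B–C: 7/20 differ, p = 0.350, d = 0.471.
The smallest distance is between A and B.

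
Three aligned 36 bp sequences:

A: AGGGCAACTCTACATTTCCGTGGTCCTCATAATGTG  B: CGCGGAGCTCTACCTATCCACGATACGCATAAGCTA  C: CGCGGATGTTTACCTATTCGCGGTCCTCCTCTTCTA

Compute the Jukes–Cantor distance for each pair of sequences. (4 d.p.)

A–B: 14/36 sites differ → p ≈ 0.388889, d = −0.75 ln(1 − 0.518519) = 0.548166 ≈ 0.5482.
A–C: 15/36 sites differ → p ≈ 0.416667, d = −0.75 ln(1 − 0.555556) = 0.608198 ≈ 0.6082.
B–C: 12/36 sites differ → p ≈ 0.333333, d = −0.75 ln(1 − 0.444444) = 0.440839 ≈ 0.4408.

d(A,B) = 0.5482, d(A,C) = 0.6082, d(B,C) = 0.4408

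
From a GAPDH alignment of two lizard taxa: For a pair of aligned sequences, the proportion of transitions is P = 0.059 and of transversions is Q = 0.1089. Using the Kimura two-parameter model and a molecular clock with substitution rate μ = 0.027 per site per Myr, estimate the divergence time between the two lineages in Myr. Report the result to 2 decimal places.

3.52

Under the Kimura two-parameter model, d = −½ ln(1 − 2P − Q) − ¼ ln(1 − 2Q).
1 − 2P − Q = 0.7731, giving −½ ln(0.7731) = 0.128673.
1 − 2Q = 0.7822, giving −¼ ln(0.7822) = 0.061411.
d = 0.128673 + 0.061411 = 0.190084.
Under a molecular clock d = 2μt, so t = d/(2μ) = 0.190084 / (2 × 0.027) = 3.52 Myr.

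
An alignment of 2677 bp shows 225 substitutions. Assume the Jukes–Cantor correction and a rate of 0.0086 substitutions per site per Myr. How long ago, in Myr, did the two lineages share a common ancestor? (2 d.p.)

5.18

p = 225/2677 ≈ 0.084049.
d = −(3/4) ln(1 − 4p/3) = −0.75 ln(1 − 0.112065) = −0.75 ln(0.887935)
  = −0.75 × (-0.118857) = 0.089143 substitutions/site.
Under a molecular clock d = 2μt, so t = d/(2μ) = 0.089143 / (2 × 0.0086) = 5.18 Myr.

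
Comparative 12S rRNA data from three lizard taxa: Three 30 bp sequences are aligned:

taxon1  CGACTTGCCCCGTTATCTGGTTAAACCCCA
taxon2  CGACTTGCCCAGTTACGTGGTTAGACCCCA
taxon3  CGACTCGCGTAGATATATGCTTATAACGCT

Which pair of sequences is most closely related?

taxon1 and taxon2

taxon1–taxon2: 4/30 differ, p = 0.133, d = 0.147.
taxon1–taxon3: 11/30 differ, p = 0.367, d = 0.503.
taxon2–taxon3: 11/30 differ, p = 0.367, d = 0.503.
The smallest distance is between taxon1 and taxon2.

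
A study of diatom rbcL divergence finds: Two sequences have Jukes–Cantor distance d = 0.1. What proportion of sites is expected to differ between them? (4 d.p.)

p = (3/4)(1 − e^(−4d/3)) = 0.75 × (1 − e^(-0.133333)) = 0.75 × (1 − 0.875174) = 0.093620.

0.0936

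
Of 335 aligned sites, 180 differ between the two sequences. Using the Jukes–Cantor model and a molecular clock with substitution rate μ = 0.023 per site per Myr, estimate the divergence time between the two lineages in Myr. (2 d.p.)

p = 180/335 ≈ 0.537313.
d = −(3/4) ln(1 − 4p/3) = −0.75 ln(1 − 0.716417) = −0.75 ln(0.283583)
  = −0.75 × (-1.260250) = 0.945188 substitutions/site.
Under a molecular clock d = 2μt, so t = d/(2μ) = 0.945188 / (2 × 0.023) = 20.55 Myr.

20.55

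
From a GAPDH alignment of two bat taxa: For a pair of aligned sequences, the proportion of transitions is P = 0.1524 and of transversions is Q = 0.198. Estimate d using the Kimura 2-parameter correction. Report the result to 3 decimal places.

0.475

Under the Kimura two-parameter model, d = −½ ln(1 − 2P − Q) − ¼ ln(1 − 2Q).
1 − 2P − Q = 0.4972, giving −½ ln(0.4972) = 0.349381.
1 − 2Q = 0.604, giving −¼ ln(0.604) = 0.126045.
d = 0.349381 + 0.126045 = 0.475426.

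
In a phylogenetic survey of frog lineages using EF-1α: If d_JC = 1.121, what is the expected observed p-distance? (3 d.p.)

p = (3/4)(1 − e^(−4d/3)) = 0.75 × (1 − e^(-1.494667)) = 0.75 × (1 − 0.224323) = 0.581758.

0.582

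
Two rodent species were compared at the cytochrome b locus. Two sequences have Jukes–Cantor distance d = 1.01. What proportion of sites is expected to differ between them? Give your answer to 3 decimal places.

0.555

p = (3/4)(1 − e^(−4d/3)) = 0.75 × (1 − e^(-1.346667)) = 0.75 × (1 − 0.260106) = 0.554921.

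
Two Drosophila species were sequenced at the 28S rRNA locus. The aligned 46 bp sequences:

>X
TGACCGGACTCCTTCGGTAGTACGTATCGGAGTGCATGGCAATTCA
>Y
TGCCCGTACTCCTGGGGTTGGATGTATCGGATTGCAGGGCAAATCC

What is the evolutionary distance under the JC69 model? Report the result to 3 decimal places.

The sequences differ at 11 of 46 sites, so p = 11/46 ≈ 0.23913.
d = −(3/4) ln(1 − 4p/3) = −0.75 ln(1 − 0.31884) = −0.75 ln(0.68116)
  = −0.75 × (-0.383958) = 0.287969 substitutions/site.

0.288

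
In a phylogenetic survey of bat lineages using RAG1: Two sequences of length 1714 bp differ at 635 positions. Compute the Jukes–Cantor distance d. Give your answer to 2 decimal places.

0.51

p = 635/1714 ≈ 0.370478.
d = −(3/4) ln(1 − 4p/3) = −0.75 ln(1 − 0.493971) = −0.75 ln(0.506029)
  = −0.75 × (-0.681161) = 0.510871 substitutions/site.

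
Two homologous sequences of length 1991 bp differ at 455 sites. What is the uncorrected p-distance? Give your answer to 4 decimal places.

p = 455/1991 = 0.228528… ≈ 0.2285 (to 4 d.p.).

0.2285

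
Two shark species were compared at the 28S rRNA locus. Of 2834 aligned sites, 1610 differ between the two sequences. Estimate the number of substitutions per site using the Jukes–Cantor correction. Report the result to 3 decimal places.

p = 1610/2834 ≈ 0.568102.
d = −(3/4) ln(1 − 4p/3) = −0.75 ln(1 − 0.757469) = −0.75 ln(0.242531)
  = −0.75 × (-1.416626) = 1.062470 substitutions/site.

1.062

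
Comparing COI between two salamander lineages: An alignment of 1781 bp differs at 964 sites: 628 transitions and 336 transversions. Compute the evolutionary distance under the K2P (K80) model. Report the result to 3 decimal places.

P = 628/1781 ≈ 0.352611 and Q = 336/1781 ≈ 0.188658.
Under the Kimura two-parameter model, d = −½ ln(1 − 2P − Q) − ¼ ln(1 − 2Q).
1 − 2P − Q = 0.10612, giving −½ ln(0.10612) = 1.121592.
1 − 2Q = 0.622684, giving −¼ ln(0.622684) = 0.118429.
d = 1.121592 + 0.118429 = 1.240021.

1.240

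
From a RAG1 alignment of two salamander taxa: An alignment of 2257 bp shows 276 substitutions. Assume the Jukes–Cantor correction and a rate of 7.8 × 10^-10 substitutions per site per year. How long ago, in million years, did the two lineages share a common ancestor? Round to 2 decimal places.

p = 276/2257 ≈ 0.122286.
d = −(3/4) ln(1 − 4p/3) = −0.75 ln(1 − 0.163048) = −0.75 ln(0.836952)
  = −0.75 × (-0.177989) = 0.133492 substitutions/site.
Under a molecular clock d = 2μt, so t = d/(2μ) = 0.133492 / (2 × 7.8 × 10^-10) = 85.57 million years.

85.57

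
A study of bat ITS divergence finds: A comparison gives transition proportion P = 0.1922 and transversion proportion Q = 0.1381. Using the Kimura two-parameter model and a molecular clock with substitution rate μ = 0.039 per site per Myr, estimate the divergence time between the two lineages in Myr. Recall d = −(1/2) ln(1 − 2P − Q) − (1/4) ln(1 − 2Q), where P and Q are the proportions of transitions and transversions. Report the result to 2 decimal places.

5.77

Under the Kimura two-parameter model, d = −½ ln(1 − 2P − Q) − ¼ ln(1 − 2Q).
1 − 2P − Q = 0.4775, giving −½ ln(0.4775) = 0.369596.
1 − 2Q = 0.7238, giving −¼ ln(0.7238) = 0.080810.
d = 0.369596 + 0.080810 = 0.450406.
Under a molecular clock d = 2μt, so t = d/(2μ) = 0.450406 / (2 × 0.039) = 5.77 Myr.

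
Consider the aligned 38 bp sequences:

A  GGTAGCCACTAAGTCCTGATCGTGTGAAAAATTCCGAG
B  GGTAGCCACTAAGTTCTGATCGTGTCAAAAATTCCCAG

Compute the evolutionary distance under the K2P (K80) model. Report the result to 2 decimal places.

0.08

Of 38 sites, 1 differences are transitions and 2 are transversions, so P = 1/38 ≈ 0.026316 and Q = 2/38 ≈ 0.052632.
Under the Kimura two-parameter model, d = −½ ln(1 − 2P − Q) − ¼ ln(1 − 2Q).
1 − 2P − Q = 0.894736, giving −½ ln(0.894736) = 0.055613.
1 − 2Q = 0.894736, giving −¼ ln(0.894736) = 0.027807.
d = 0.055613 + 0.027807 = 0.083420.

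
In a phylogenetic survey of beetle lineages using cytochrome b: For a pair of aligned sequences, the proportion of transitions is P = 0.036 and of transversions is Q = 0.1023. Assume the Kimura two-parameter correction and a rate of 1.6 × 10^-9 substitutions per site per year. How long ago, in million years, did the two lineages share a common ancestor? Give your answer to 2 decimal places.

47.81

Under the Kimura two-parameter model, d = −½ ln(1 − 2P − Q) − ¼ ln(1 − 2Q).
1 − 2P − Q = 0.8257, giving −½ ln(0.8257) = 0.095762.
1 − 2Q = 0.7954, giving −¼ ln(0.7954) = 0.057228.
d = 0.095762 + 0.057228 = 0.152990.
Under a molecular clock d = 2μt, so t = d/(2μ) = 0.152990 / (2 × 1.6 × 10^-9) = 47.81 million years.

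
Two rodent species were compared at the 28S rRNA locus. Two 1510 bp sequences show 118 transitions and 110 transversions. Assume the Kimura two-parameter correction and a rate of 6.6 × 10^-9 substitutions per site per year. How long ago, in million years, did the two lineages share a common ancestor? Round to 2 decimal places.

P = 118/1510 ≈ 0.078146 and Q = 110/1510 ≈ 0.072848.
Under the Kimura two-parameter model, d = −½ ln(1 − 2P − Q) − ¼ ln(1 − 2Q).
1 − 2P − Q = 0.77086, giving −½ ln(0.77086) = 0.130124.
1 − 2Q = 0.854304, giving −¼ ln(0.854304) = 0.039367.
d = 0.130124 + 0.039367 = 0.169491.
Under a molecular clock d = 2μt, so t = d/(2μ) = 0.169491 / (2 × 6.6 × 10^-9) = 12.84 million years.

12.84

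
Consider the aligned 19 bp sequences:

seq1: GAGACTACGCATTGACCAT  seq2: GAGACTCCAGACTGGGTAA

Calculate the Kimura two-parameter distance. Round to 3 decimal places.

0.636

Of 19 sites, 4 differences are transitions and 4 are transversions, so P = 4/19 ≈ 0.210526 and Q = 4/19 ≈ 0.210526.
Under the Kimura two-parameter model, d = −½ ln(1 − 2P − Q) − ¼ ln(1 − 2Q).
1 − 2P − Q = 0.368422, giving −½ ln(0.368422) = 0.499263.
1 − 2Q = 0.578948, giving −¼ ln(0.578948) = 0.136636.
d = 0.499263 + 0.136636 = 0.635899.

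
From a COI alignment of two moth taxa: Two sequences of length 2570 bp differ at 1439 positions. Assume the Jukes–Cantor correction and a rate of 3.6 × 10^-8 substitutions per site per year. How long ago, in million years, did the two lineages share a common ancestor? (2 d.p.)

14.30

p = 1439/2570 ≈ 0.559922.
d = −(3/4) ln(1 − 4p/3) = −0.75 ln(1 − 0.746563) = −0.75 ln(0.253437)
  = −0.75 × (-1.372640) = 1.029480 substitutions/site.
Under a molecular clock d = 2μt, so t = d/(2μ) = 1.029480 / (2 × 3.6 × 10^-8) = 14.30 million years.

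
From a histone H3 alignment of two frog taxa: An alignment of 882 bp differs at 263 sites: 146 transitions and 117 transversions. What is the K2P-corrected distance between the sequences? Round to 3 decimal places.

0.389

P = 146/882 ≈ 0.165533 and Q = 117/882 ≈ 0.132653.
Under the Kimura two-parameter model, d = −½ ln(1 − 2P − Q) − ¼ ln(1 − 2Q).
1 − 2P − Q = 0.536281, giving −½ ln(0.536281) = 0.311549.
1 − 2Q = 0.734694, giving −¼ ln(0.734694) = 0.077075.
d = 0.311549 + 0.077075 = 0.388624.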